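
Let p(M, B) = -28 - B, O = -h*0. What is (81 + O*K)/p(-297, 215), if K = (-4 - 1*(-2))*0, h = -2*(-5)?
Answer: -1/3 ≈ -0.33333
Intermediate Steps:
h = 10
O = 0 (O = -1*10*0 = -10*0 = 0)
K = 0 (K = (-4 + 2)*0 = -2*0 = 0)
(81 + O*K)/p(-297, 215) = (81 + 0*0)/(-28 - 1*215) = (81 + 0)/(-28 - 215) = 81/(-243) = 81*(-1/243) = -1/3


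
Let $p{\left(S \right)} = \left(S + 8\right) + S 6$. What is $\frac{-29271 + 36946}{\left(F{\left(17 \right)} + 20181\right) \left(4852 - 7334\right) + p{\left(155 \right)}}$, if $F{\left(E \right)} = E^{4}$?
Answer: $- \frac{7675}{257387271} \approx -2.9819 \cdot 10^{-5}$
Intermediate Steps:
$p{\left(S \right)} = 8 + 7 S$ ($p{\left(S \right)} = \left(8 + S\right) + 6 S = 8 + 7 S$)
$\frac{-29271 + 36946}{\left(F{\left(17 \right)} + 20181\right) \left(4852 - 7334\right) + p{\left(155 \right)}} = \frac{-29271 + 36946}{\left(17^{4} + 20181\right) \left(4852 - 7334\right) + \left(8 + 7 \cdot 155\right)} = \frac{7675}{\left(83521 + 20181\right) \left(-2482\right) + \left(8 + 1085\right)} = \frac{7675}{103702 \left(-2482\right) + 1093} = \frac{7675}{-257388364 + 1093} = \frac{7675}{-257387271} = 7675 \left(- \frac{1}{257387271}\right) = - \frac{7675}{257387271}$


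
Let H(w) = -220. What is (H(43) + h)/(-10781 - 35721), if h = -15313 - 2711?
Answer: 9122/23251 ≈ 0.39233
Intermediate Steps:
h = -18024
(H(43) + h)/(-10781 - 35721) = (-220 - 18024)/(-10781 - 35721) = -18244/(-46502) = -18244*(-1/46502) = 9122/23251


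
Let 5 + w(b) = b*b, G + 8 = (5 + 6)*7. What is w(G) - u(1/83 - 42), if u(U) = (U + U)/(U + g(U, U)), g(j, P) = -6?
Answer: 18936178/3983 ≈ 4754.3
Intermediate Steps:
G = 69 (G = -8 + (5 + 6)*7 = -8 + 11*7 = -8 + 77 = 69)
w(b) = -5 + b² (w(b) = -5 + b*b = -5 + b²)
u(U) = 2*U/(-6 + U) (u(U) = (U + U)/(U - 6) = (2*U)/(-6 + U) = 2*U/(-6 + U))
w(G) - u(1/83 - 42) = (-5 + 69²) - 2*(1/83 - 42)/(-6 + (1/83 - 42)) = (-5 + 4761) - 2*(1/83 - 42)/(-6 + (1/83 - 42)) = 4756 - 2*(-3485)/(83*(-6 - 3485/83)) = 4756 - 2*(-3485)/(83*(-3983/83)) = 4756 - 2*(-3485)*(-83)/(83*3983) = 4756 - 1*6970/3983 = 4756 - 6970/3983 = 18936178/3983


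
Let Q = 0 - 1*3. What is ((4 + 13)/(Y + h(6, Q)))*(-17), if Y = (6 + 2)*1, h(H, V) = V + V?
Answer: -289/2 ≈ -144.50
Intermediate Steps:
Q = -3 (Q = 0 - 3 = -3)
h(H, V) = 2*V
Y = 8 (Y = 8*1 = 8)
((4 + 13)/(Y + h(6, Q)))*(-17) = ((4 + 13)/(8 + 2*(-3)))*(-17) = (17/(8 - 6))*(-17) = (17/2)*(-17) = -289/2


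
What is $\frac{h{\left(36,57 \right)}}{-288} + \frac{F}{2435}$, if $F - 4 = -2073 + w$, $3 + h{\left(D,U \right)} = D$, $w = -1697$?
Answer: $- \frac{388321}{233760} \approx -1.6612$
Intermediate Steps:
$h{\left(D,U \right)} = -3 + D$
$F = -3766$ ($F = 4 - 3770 = -3766$)
$\frac{h{\left(36,57 \right)}}{-288} + \frac{F}{2435} = \frac{-3 + 36}{-288} - \frac{3766}{2435} = 33 \left(- \frac{1}{288}\right) - \frac{3766}{2435} = - \frac{11}{96} - \frac{3766}{2435} = - \frac{388321}{233760}$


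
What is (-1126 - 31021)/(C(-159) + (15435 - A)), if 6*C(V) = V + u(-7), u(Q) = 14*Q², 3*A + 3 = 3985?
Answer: -64294/28391 ≈ -2.2646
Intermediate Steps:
A = 3982/3 (A = -1 + (⅓)*3985 = -1 + 3985/3 = 3982/3 ≈ 1327.3)
C(V) = 343/3 + V/6 (C(V) = (V + 14*(-7)²)/6 = (V + 14*49)/6 = (V + 686)/6 = (686 + V)/6 = 343/3 + V/6)
(-1126 - 31021)/(C(-159) + (15435 - A)) = (-1126 - 31021)/((343/3 + (⅙)*(-159)) + (15435 - 1*3982/3)) = -32147/((343/3 - 53/2) + (15435 - 3982/3)) = -32147/(527/6 + 42323/3) = -32147/28391/2 = -32147*2/28391 = -64294/28391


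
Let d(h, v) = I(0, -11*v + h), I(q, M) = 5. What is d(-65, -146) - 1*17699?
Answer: -17694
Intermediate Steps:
d(h, v) = 5
d(-65, -146) - 1*17699 = 5 - 1*17699 = 5 - 17699 = -17694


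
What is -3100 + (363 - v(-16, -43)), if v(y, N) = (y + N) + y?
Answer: -2662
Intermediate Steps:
v(y, N) = N + 2*y (v(y, N) = (N + y) + y = N + 2*y)
-3100 + (363 - v(-16, -43)) = -3100 + (363 - (-43 + 2*(-16))) = -3100 + (363 - (-43 - 32)) = -3100 + (363 - 1*(-75)) = -3100 + (363 + 75) = -3100 + 438 = -2662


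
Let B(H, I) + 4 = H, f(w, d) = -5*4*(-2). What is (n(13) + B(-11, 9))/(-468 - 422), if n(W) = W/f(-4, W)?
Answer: 587/35600 ≈ 0.016489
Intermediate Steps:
f(w, d) = 40 (f(w, d) = -20*(-2) = 40)
B(H, I) = -4 + H
n(W) = W/40
(n(13) + B(-11, 9))/(-468 - 422) = ((1/40)*13 + (-4 - 11))/(-468 - 422) = (13/40 - 15)/(-890) = -587/40*(-1/890) = 587/35600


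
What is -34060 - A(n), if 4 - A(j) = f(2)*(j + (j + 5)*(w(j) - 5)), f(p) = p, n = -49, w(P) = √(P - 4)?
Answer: -33722 - 88*I*√53 ≈ -33722.0 - 640.65*I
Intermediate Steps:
w(P) = √(-4 + P)
A(j) = 4 - 2*j - 2*(-5 + √(-4 + j))*(5 + j) (A(j) = 4 - 2*(j + (j + 5)*(√(-4 + j) - 5)) = 4 - 2*(j + (5 + j)*(-5 + √(-4 + j))) = 4 - 2*(j + (-5 + √(-4 + j))*(5 + j)) = 4 - (2*j + 2*(-5 + √(-4 + j))*(5 + j)) = 4 + (-2*j - 2*(-5 + √(-4 + j))*(5 + j)) = 4 - 2*j - 2*(-5 + √(-4 + j))*(5 + j))
-34060 - A(n) = -34060 - (54 - 10*√(-4 - 49) + 8*(-49) - 2*(-49)*√(-4 - 49)) = -34060 - (54 - 10*I*√53 - 392 - 2*(-49)*√(-53)) = -34060 - (54 - 10*I*√53 - 392 - 2*(-49)*I*√53) = -34060 - (54 - 10*I*√53 - 392 + 98*I*√53) = -34060 - (-338 + 88*I*√53) = -34060 + (338 - 88*I*√53) = -33722 - 88*I*√53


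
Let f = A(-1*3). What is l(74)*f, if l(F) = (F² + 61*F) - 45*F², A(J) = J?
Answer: 709290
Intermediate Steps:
f = -3 (f = -1*3 = -3)
l(F) = -44*F² + 61*F
l(74)*f = (74*(61 - 44*74))*(-3) = (74*(61 - 3256))*(-3) = (74*(-3195))*(-3) = -236430*(-3) = 709290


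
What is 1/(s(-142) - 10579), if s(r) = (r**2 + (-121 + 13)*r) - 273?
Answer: 1/24648 ≈ 4.0571e-5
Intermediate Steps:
s(r) = -273 + r**2 - 108*r (s(r) = (r**2 - 108*r) - 273 = -273 + r**2 - 108*r)
1/(s(-142) - 10579) = 1/((-273 + (-142)**2 - 108*(-142)) - 10579) = 1/((-273 + 20164 + 15336) - 10579) = 1/(35227 - 10579) = 1/24648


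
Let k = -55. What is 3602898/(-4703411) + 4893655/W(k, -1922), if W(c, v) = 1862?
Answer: 23010162161129/8757751282 ≈ 2627.4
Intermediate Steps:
3602898/(-4703411) + 4893655/W(k, -1922) = 3602898/(-4703411) + 4893655/1862 = 3602898*(-1/4703411) + 4893655*(1/1862) = -3602898/4703411 + 4893655/1862 = 23010162161129/8757751282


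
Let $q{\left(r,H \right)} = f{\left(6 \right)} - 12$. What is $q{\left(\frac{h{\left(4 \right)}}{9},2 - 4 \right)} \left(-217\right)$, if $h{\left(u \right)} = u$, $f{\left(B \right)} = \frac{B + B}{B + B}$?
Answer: $2387$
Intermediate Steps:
$f{\left(B \right)} = 1$ ($f{\left(B \right)} = \frac{2 B}{2 B} = 2 B \frac{1}{2 B} = 1$)
$q{\left(r,H \right)} = -11$ ($q{\left(r,H \right)} = 1 - 12 = -11$)
$q{\left(\frac{h{\left(4 \right)}}{9},2 - 4 \right)} \left(-217\right) = \left(-11\right) \left(-217\right) = 2387$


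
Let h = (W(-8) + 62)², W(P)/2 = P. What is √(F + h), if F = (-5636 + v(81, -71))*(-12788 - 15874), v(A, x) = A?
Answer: √159219526 ≈ 12618.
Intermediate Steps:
W(P) = 2*P
h = 2116 (h = (2*(-8) + 62)² = (-16 + 62)² = 46² = 2116)
F = 159217410 (F = (-5636 + 81)*(-12788 - 15874) = -5555*(-28662) = 159217410)
√(F + h) = √(159217410 + 2116) = √159219526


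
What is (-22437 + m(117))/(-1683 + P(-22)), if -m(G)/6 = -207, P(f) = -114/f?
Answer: 77715/6152 ≈ 12.632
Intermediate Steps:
m(G) = 1242 (m(G) = -6*(-207) = 1242)
(-22437 + m(117))/(-1683 + P(-22)) = (-22437 + 1242)/(-1683 - 114/(-22)) = -21195/(-1683 - 114*(-1/22)) = -21195/(-1683 + 57/11) = -21195/(-18456/11) = -21195*(-11/18456) = 77715/6152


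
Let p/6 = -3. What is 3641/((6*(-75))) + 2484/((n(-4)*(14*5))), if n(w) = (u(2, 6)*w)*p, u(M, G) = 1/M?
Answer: -11191/1575 ≈ -7.1054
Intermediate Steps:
p = -18 (p = 6*(-3) = -18)
n(w) = -9*w (n(w) = (w/2)*(-18) = -9*w)
3641/((6*(-75))) + 2484/((n(-4)*(14*5))) = 3641/((6*(-75))) + 2484/(((-9*(-4))*(14*5))) = 3641/(-450) + 2484/((36*70)) = 3641*(-1/450) + 2484/2520 = -3641/450 + 2484*(1/2520) = -3641/450 + 69/70 = -11191/1575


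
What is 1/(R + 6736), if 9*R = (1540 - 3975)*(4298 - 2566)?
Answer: -9/4156796 ≈ -2.1651e-6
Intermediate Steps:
R = -4217420/9 (R = ((1540 - 3975)*(4298 - 2566))/9 = (-2435*1732)/9 = (1/9)*(-4217420) = -4217420/9 ≈ -4.6860e+5)
1/(R + 6736) = 1/(-4217420/9 + 6736) = 1/(-4156796/9) = -9/4156796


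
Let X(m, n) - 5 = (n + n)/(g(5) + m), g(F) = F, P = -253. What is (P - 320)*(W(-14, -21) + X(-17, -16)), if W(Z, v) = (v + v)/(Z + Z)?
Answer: -10505/2 ≈ -5252.5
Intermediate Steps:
W(Z, v) = v/Z (W(Z, v) = (2*v)/((2*Z)) = (2*v)*(1/(2*Z)) = v/Z)
X(m, n) = 5 + 2*n/(5 + m) (X(m, n) = 5 + (n + n)/(5 + m) = 5 + (2*n)/(5 + m) = 5 + 2*n/(5 + m))
(P - 320)*(W(-14, -21) + X(-17, -16)) = (-253 - 320)*(-21/(-14) + (25 + 2*(-16) + 5*(-17))/(5 - 17)) = -573*(-21*(-1/14) + (25 - 32 - 85)/(-12)) = -573*(3/2 - 1/12*(-92)) = -573*(3/2 + 23/3) = -573*55/6 = -10505/2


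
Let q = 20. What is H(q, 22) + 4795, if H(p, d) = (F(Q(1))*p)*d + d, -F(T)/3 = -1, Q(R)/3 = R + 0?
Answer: 6137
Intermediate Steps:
Q(R) = 3*R (Q(R) = 3*(R + 0) = 3*R)
F(T) = 3 (F(T) = -3*(-1) = 3)
H(p, d) = d + 3*d*p (H(p, d) = (3*p)*d + d = 3*d*p + d = d + 3*d*p)
H(q, 22) + 4795 = 22*(1 + 3*20) + 4795 = 22*(1 + 60) + 4795 = 22*61 + 4795 = 1342 + 4795 = 6137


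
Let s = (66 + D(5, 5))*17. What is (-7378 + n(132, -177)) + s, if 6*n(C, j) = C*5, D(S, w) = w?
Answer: -6061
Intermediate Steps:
n(C, j) = 5*C/6 (n(C, j) = (C*5)/6 = (5*C)/6 = 5*C/6)
s = 1207 (s = (66 + 5)*17 = 71*17 = 1207)
(-7378 + n(132, -177)) + s = (-7378 + (5/6)*132) + 1207 = (-7378 + 110) + 1207 = -7268 + 1207 = -6061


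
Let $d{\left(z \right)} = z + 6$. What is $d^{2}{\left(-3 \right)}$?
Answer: $9$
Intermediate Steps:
$d{\left(z \right)} = 6 + z$
$d^{2}{\left(-3 \right)} = \left(6 - 3\right)^{2} = 3^{2} = 9$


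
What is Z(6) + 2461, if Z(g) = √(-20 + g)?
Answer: 2461 + I*√14 ≈ 2461.0 + 3.7417*I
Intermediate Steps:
Z(6) + 2461 = √(-20 + 6) + 2461 = √(-14) + 2461 = I*√14 + 2461 = 2461 + I*√14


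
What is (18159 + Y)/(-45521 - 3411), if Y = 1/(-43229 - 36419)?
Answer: -1446328031/3897335936 ≈ -0.37111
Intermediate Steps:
Y = -1/79648 (Y = 1/(-79648) = -1/79648 ≈ -1.2555e-5)
(18159 + Y)/(-45521 - 3411) = (18159 - 1/79648)/(-45521 - 3411) = (1446328031/79648)/(-48932) = (1446328031/79648)*(-1/48932) = -1446328031/3897335936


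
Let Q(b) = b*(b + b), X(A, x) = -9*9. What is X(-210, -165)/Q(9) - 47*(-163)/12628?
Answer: 1347/12628 ≈ 0.10667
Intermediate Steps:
X(A, x) = -81
Q(b) = 2*b² (Q(b) = b*(2*b) = 2*b²)
X(-210, -165)/Q(9) - 47*(-163)/12628 = -81/(2*9²) - 47*(-163)/12628 = -81/(2*81) + 7661*(1/12628) = -81/162 + 7661/12628 = -81*1/162 + 7661/12628 = -½ + 7661/12628 = 1347/12628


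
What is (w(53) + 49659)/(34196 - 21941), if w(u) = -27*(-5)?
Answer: 386/95 ≈ 4.0632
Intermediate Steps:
w(u) = 135
(w(53) + 49659)/(34196 - 21941) = (135 + 49659)/(34196 - 21941) = 49794/12255 = 49794*(1/12255) = 386/95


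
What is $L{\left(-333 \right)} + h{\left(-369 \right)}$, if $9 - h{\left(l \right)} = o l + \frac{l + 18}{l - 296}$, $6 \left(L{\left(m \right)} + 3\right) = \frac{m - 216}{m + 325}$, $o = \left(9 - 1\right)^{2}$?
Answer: $\frac{251454159}{10640} \approx 23633.0$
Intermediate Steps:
$o = 64$ ($o = 8^{2} = 64$)
$L{\left(m \right)} = -3 + \frac{-216 + m}{6 \left(325 + m\right)}$ ($L{\left(m \right)} = -3 + \frac{\left(m - 216\right) \frac{1}{m + 325}}{6} = -3 + \frac{\left(-216 + m\right) \frac{1}{325 + m}}{6} = -3 + \frac{\frac{1}{325 + m} \left(-216 + m\right)}{6} = -3 + \frac{-216 + m}{6 \left(325 + m\right)}$)
$h{\left(l \right)} = 9 - 64 l - \frac{18 + l}{-296 + l}$ ($h{\left(l \right)} = 9 - \left(64 l + \frac{l + 18}{l - 296}\right) = 9 - \left(64 l + \frac{18 + l}{-296 + l}\right) = 9 - 64 l - \frac{18 + l}{-296 + l}$)
$L{\left(-333 \right)} + h{\left(-369 \right)} = \frac{-6066 - -5661}{6 \left(325 - 333\right)} + \frac{2 \left(-1341 - 32 \left(-369\right)^{2} + 9476 \left(-369\right)\right)}{-296 - 369} = \frac{-6066 + 5661}{6 \left(-8\right)} + \frac{2 \left(-1341 - 4357152 - 3496644\right)}{-665} = \frac{1}{6} \left(- \frac{1}{8}\right) \left(-405\right) + 2 \left(- \frac{1}{665}\right) \left(-1341 - 4357152 - 3496644\right) = \frac{135}{16} + 2 \left(- \frac{1}{665}\right) \left(-7855137\right) = \frac{135}{16} + \frac{15710274}{665} = \frac{251454159}{10640}$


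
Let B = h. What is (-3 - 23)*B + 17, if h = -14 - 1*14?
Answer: 745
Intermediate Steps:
h = -28 (h = -14 - 14 = -28)
B = -28
(-3 - 23)*B + 17 = (-3 - 23)*(-28) + 17 = -26*(-28) + 17 = 728 + 17 = 745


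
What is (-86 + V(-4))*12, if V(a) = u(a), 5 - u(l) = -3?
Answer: -936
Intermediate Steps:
u(l) = 8 (u(l) = 5 - 1*(-3) = 5 + 3 = 8)
V(a) = 8
(-86 + V(-4))*12 = (-86 + 8)*12 = -78*12 = -936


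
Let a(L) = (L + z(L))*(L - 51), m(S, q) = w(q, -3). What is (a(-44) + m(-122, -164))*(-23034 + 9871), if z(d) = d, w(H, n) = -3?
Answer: -110003191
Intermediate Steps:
m(S, q) = -3
a(L) = 2*L*(-51 + L) (a(L) = (L + L)*(L - 51) = (2*L)*(-51 + L) = 2*L*(-51 + L))
(a(-44) + m(-122, -164))*(-23034 + 9871) = (2*(-44)*(-51 - 44) - 3)*(-23034 + 9871) = (2*(-44)*(-95) - 3)*(-13163) = (8360 - 3)*(-13163) = 8357*(-13163) = -110003191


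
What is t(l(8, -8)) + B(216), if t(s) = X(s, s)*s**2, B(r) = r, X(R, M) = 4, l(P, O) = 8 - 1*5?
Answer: 252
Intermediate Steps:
l(P, O) = 3 (l(P, O) = 8 - 5 = 3)
t(s) = 4*s**2
t(l(8, -8)) + B(216) = 4*3**2 + 216 = 4*9 + 216 = 36 + 216 = 252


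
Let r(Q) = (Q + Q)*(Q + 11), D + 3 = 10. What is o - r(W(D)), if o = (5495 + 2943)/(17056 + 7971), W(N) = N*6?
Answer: -111411766/25027 ≈ -4451.7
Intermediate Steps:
D = 7 (D = -3 + 10 = 7)
W(N) = 6*N
r(Q) = 2*Q*(11 + Q) (r(Q) = (2*Q)*(11 + Q) = 2*Q*(11 + Q))
o = 8438/25027 ≈ 0.33716
o - r(W(D)) = 8438/25027 - 2*6*7*(11 + 6*7) = 8438/25027 - 2*42*(11 + 42) = 8438/25027 - 2*42*53 = 8438/25027 - 1*4452 = 8438/25027 - 4452 = -111411766/25027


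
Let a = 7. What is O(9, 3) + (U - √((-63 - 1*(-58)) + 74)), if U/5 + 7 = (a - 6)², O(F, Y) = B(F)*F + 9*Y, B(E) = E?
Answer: 78 - √69 ≈ 69.693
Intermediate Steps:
O(F, Y) = F² + 9*Y (O(F, Y) = F*F + 9*Y = F² + 9*Y)
U = -30 (U = -35 + 5*(7 - 6)² = -35 + 5*1² = -35 + 5*1 = -35 + 5 = -30)
O(9, 3) + (U - √((-63 - 1*(-58)) + 74)) = (9² + 9*3) + (-30 - √((-63 - 1*(-58)) + 74)) = (81 + 27) + (-30 - √((-63 + 58) + 74)) = 108 + (-30 - √(-5 + 74)) = 108 + (-30 - √69) = 78 - √69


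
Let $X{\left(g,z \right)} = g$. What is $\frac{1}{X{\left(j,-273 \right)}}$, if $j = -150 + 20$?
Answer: $- \frac{1}{130} \approx -0.0076923$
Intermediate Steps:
$j = -130$
$\frac{1}{X{\left(j,-273 \right)}} = \frac{1}{-130} = - \frac{1}{130}$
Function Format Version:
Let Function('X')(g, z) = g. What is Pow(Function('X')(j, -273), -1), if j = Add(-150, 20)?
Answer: Rational(-1, 130) ≈ -0.0076923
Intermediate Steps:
j = -130
Pow(Function('X')(j, -273), -1) = Pow(-130, -1) = Rational(-1, 130)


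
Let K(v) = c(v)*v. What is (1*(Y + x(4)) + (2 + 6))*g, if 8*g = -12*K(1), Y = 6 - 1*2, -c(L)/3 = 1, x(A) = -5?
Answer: 63/2 ≈ 31.500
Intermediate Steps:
c(L) = -3 (c(L) = -3*1 = -3)
Y = 4 (Y = 6 - 2 = 4)
K(v) = -3*v
g = 9/2 (g = (-12*(-3*1))/8 = (-12*(-3))/8 = (-2*(-18))/8 = (1/8)*36 = 9/2 ≈ 4.5000)
(1*(Y + x(4)) + (2 + 6))*g = (1*(4 - 5) + (2 + 6))*(9/2) = (1*(-1) + 8)*(9/2) = (-1 + 8)*(9/2) = 7*(9/2) = 63/2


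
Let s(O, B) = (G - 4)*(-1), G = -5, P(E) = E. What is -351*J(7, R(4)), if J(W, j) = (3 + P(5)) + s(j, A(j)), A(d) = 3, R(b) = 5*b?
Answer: -5967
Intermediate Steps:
s(O, B) = 9 (s(O, B) = (-5 - 4)*(-1) = -9*(-1) = 9)
J(W, j) = 17 (J(W, j) = (3 + 5) + 9 = 8 + 9 = 17)
-351*J(7, R(4)) = -351*17 = -5967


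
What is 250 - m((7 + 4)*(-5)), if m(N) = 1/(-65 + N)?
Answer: 30001/120 ≈ 250.01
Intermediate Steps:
250 - m((7 + 4)*(-5)) = 250 - 1/(-65 + (7 + 4)*(-5)) = 250 - 1/(-65 + 11*(-5)) = 250 - 1/(-65 - 55) = 250 - 1/(-120) = 250 - 1*(-1/120) = 250 + 1/120 = 30001/120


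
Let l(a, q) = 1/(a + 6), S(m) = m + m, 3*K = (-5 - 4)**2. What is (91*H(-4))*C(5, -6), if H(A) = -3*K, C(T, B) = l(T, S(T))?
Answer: -7371/11 ≈ -670.09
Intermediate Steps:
K = 27 (K = (-5 - 4)**2/3 = (1/3)*(-9)**2 = (1/3)*81 = 27)
S(m) = 2*m
l(a, q) = 1/(6 + a)
C(T, B) = 1/(6 + T)
H(A) = -81 (H(A) = -3*27 = -81)
(91*H(-4))*C(5, -6) = (91*(-81))/(6 + 5) = -7371/11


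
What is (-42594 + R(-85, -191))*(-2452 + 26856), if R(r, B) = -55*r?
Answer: -925375276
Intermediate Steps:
(-42594 + R(-85, -191))*(-2452 + 26856) = (-42594 - 55*(-85))*(-2452 + 26856) = (-42594 + 4675)*24404 = -37919*24404 = -925375276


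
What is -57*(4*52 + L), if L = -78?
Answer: -7410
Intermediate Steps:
-57*(4*52 + L) = -57*(4*52 - 78) = -57*(208 - 78) = -57*130 = -7410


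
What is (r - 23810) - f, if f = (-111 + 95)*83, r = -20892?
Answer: -43374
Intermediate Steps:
f = -1328 (f = -16*83 = -1328)
(r - 23810) - f = (-20892 - 23810) - 1*(-1328) = -44702 + 1328 = -43374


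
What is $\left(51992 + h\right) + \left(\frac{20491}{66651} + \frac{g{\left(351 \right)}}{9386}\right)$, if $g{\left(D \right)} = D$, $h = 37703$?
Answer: $\frac{4316321357369}{48122022} \approx 89695.0$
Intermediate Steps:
$\left(51992 + h\right) + \left(\frac{20491}{66651} + \frac{g{\left(351 \right)}}{9386}\right) = \left(51992 + 37703\right) + \left(\frac{20491}{66651} + \frac{351}{9386}\right) = 89695 + \left(20491 \cdot \frac{1}{66651} + 351 \cdot \frac{1}{9386}\right) = 89695 + \left(\frac{20491}{66651} + \frac{27}{722}\right) = 89695 + \frac{16594079}{48122022} = \frac{4316321357369}{48122022}$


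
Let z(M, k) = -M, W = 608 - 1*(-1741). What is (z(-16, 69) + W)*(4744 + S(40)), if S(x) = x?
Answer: 11314160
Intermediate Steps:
W = 2349 (W = 608 + 1741 = 2349)
(z(-16, 69) + W)*(4744 + S(40)) = (-1*(-16) + 2349)*(4744 + 40) = (16 + 2349)*4784 = 2365*4784 = 11314160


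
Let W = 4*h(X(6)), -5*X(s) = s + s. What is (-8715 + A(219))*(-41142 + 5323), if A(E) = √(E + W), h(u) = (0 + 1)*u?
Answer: 312162585 - 35819*√5235/5 ≈ 3.1164e+8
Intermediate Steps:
X(s) = -2*s/5 (X(s) = -(s + s)/5 = -2*s/5)
h(u) = u (h(u) = 1*u = u)
W = -48/5 (W = 4*(-⅖*6) = 4*(-12/5) = -48/5 ≈ -9.6000)
A(E) = √(-48/5 + E) (A(E) = √(E - 48/5) = √(-48/5 + E))
(-8715 + A(219))*(-41142 + 5323) = (-8715 + √(-240 + 25*219)/5)*(-41142 + 5323) = (-8715 + √(-240 + 5475)/5)*(-35819) = (-8715 + √5235/5)*(-35819) = 312162585 - 35819*√5235/5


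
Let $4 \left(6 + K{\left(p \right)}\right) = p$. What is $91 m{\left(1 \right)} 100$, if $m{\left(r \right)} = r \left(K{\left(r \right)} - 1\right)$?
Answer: $-61425$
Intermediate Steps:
$K{\left(p \right)} = -6 + \frac{p}{4}$
$m{\left(r \right)} = r \left(-7 + \frac{r}{4}\right)$ ($m{\left(r \right)} = r \left(\left(-6 + \frac{r}{4}\right) - 1\right) = r \left(-7 + \frac{r}{4}\right)$)
$91 m{\left(1 \right)} 100 = 91 \cdot \frac{1}{4} \cdot 1 \left(-28 + 1\right) 100 = 91 \cdot \frac{1}{4} \cdot 1 \left(-27\right) 100 = 91 \left(- \frac{27}{4}\right) 100 = \left(- \frac{2457}{4}\right) 100 = -61425$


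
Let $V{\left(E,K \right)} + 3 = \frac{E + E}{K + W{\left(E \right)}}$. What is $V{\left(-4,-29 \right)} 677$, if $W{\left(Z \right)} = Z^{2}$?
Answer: $- \frac{20987}{13} \approx -1614.4$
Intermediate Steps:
$V{\left(E,K \right)} = -3 + \frac{2 E}{K + E^{2}}$ ($V{\left(E,K \right)} = -3 + \frac{E + E}{K + E^{2}} = -3 + \frac{2 E}{K + E^{2}}$)
$V{\left(-4,-29 \right)} 677 = \frac{\left(-3\right) \left(-29\right) - 3 \left(-4\right)^{2} + 2 \left(-4\right)}{-29 + \left(-4\right)^{2}} \cdot 677 = \frac{87 - 48 - 8}{-29 + 16} \cdot 677 = \frac{87 - 48 - 8}{-13} \cdot 677 = \left(- \frac{1}{13}\right) 31 \cdot 677 = \left(- \frac{31}{13}\right) 677 = - \frac{20987}{13}$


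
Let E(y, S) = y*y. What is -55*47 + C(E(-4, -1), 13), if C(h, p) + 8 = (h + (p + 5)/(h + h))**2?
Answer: -593583/256 ≈ -2318.7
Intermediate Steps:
E(y, S) = y**2
C(h, p) = -8 + (h + (5 + p)/(2*h))**2 (C(h, p) = -8 + (h + (p + 5)/(h + h))**2 = -8 + (h + (5 + p)/((2*h)))**2 = -8 + (h + (5 + p)*(1/(2*h)))**2 = -8 + (h + (5 + p)/(2*h))**2)
-55*47 + C(E(-4, -1), 13) = -55*47 + (-8 + (5 + 13 + 2*((-4)**2)**2)**2/(4*((-4)**2)**2)) = -2585 + (-8 + (1/4)*(5 + 13 + 2*16**2)**2/16**2) = -2585 + (-8 + (1/4)*(1/256)*(5 + 13 + 2*256)**2) = -2585 + (-8 + (1/4)*(1/256)*(5 + 13 + 512)**2) = -2585 + (-8 + (1/4)*(1/256)*530**2) = -2585 + (-8 + (1/4)*(1/256)*280900) = -2585 + (-8 + 70225/256) = -2585 + 68177/256 = -593583/256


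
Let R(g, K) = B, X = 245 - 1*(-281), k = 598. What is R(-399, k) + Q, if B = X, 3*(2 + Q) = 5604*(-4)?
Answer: -6948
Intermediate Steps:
Q = -7474 (Q = -2 + (5604*(-4))/3 = -2 + (1/3)*(-22416) = -2 - 7472 = -7474)
X = 526 (X = 245 + 281 = 526)
B = 526
R(g, K) = 526
R(-399, k) + Q = 526 - 7474 = -6948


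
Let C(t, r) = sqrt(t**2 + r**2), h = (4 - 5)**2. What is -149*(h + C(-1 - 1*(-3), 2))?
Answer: -149 - 298*sqrt(2) ≈ -570.44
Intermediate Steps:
h = 1 (h = (-1)**2 = 1)
C(t, r) = sqrt(r**2 + t**2)
-149*(h + C(-1 - 1*(-3), 2)) = -149*(1 + sqrt(2**2 + (-1 - 1*(-3))**2)) = -149*(1 + sqrt(4 + (-1 + 3)**2)) = -149*(1 + sqrt(4 + 2**2)) = -149*(1 + sqrt(4 + 4)) = -149*(1 + sqrt(8)) = -149*(1 + 2*sqrt(2)) = -149 - 298*sqrt(2)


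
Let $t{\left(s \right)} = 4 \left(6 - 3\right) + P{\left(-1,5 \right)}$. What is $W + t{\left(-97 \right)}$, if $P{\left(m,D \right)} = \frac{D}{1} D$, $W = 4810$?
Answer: $4847$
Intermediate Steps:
$P{\left(m,D \right)} = D^{2}$ ($P{\left(m,D \right)} = D 1 D = D D = D^{2}$)
$t{\left(s \right)} = 37$ ($t{\left(s \right)} = 4 \left(6 - 3\right) + 5^{2} = 4 \left(6 - 3\right) + 25 = 4 \cdot 3 + 25 = 12 + 25 = 37$)
$W + t{\left(-97 \right)} = 4810 + 37 = 4847$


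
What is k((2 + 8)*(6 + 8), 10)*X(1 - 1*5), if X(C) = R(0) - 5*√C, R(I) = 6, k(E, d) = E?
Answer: 840 - 1400*I ≈ 840.0 - 1400.0*I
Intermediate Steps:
X(C) = 6 - 5*√C
k((2 + 8)*(6 + 8), 10)*X(1 - 1*5) = ((2 + 8)*(6 + 8))*(6 - 5*√(1 - 1*5)) = (10*14)*(6 - 5*√(1 - 5)) = 140*(6 - 10*I) = 840 - 1400*I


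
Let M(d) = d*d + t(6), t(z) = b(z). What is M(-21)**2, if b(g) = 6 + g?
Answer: 205209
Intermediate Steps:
t(z) = 6 + z
M(d) = 12 + d**2 (M(d) = d*d + (6 + 6) = d**2 + 12 = 12 + d**2)
M(-21)**2 = (12 + (-21)**2)**2 = (12 + 441)**2 = 453**2 = 205209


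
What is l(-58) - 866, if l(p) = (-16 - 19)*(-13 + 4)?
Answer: -551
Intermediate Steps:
l(p) = 315 (l(p) = -35*(-9) = 315)
l(-58) - 866 = 315 - 866 = -551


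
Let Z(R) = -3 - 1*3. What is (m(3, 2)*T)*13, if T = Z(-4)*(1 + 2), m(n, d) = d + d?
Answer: -936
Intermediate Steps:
Z(R) = -6 (Z(R) = -3 - 3 = -6)
m(n, d) = 2*d
T = -18 (T = -6*(1 + 2) = -6*3 = -18)
(m(3, 2)*T)*13 = ((2*2)*(-18))*13 = (4*(-18))*13 = -72*13 = -936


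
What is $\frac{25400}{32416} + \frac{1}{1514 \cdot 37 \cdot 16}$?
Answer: $\frac{711429613}{907939744} \approx 0.78356$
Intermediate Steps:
$\frac{25400}{32416} + \frac{1}{1514 \cdot 37 \cdot 16} = 25400 \cdot \frac{1}{32416} + \frac{1}{1514 \cdot 592} = \frac{3175}{4052} + \frac{1}{1514} \cdot \frac{1}{592} = \frac{3175}{4052} + \frac{1}{896288} = \frac{711429613}{907939744}$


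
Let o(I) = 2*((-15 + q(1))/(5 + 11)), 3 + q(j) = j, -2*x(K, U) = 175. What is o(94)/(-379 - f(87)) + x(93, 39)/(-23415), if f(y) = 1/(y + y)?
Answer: 1648921/176474172 ≈ 0.0093437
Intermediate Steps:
x(K, U) = -175/2 (x(K, U) = -½*175 = -175/2)
q(j) = -3 + j
f(y) = 1/(2*y)
o(I) = -17/8 (o(I) = 2*((-15 + (-3 + 1))/(5 + 11)) = 2*((-15 - 2)/16) = 2*(-17*1/16) = 2*(-17/16) = -17/8)
o(94)/(-379 - f(87)) + x(93, 39)/(-23415) = -17/(8*(-379 - 1/(2*87))) - 175/2/(-23415) = -17/(8*(-379 - 1/(2*87))) - 175/2*(-1/23415) = -17/(8*(-379 - 1*1/174)) + 5/1338 = -17/(8*(-379 - 1/174)) + 5/1338 = -17/(8*(-65947/174)) + 5/1338 = -17/8*(-174/65947) + 5/1338 = 1479/263788 + 5/1338 = 1648921/176474172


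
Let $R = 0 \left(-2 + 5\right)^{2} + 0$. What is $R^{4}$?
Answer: $0$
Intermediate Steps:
$R = 0$ ($R = 0 \cdot 3^{2} + 0 = 0 \cdot 9 + 0 = 0 + 0 = 0$)
$R^{4} = 0^{4} = 0$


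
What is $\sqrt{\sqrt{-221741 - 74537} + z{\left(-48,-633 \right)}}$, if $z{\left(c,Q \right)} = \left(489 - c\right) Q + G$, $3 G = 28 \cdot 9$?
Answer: $\sqrt{-339837 + i \sqrt{296278}} \approx 0.467 + 582.96 i$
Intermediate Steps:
$G = 84$ ($G = \frac{28 \cdot 9}{3} = \frac{1}{3} \cdot 252 = 84$)
$z{\left(c,Q \right)} = 84 + Q \left(489 - c\right)$ ($z{\left(c,Q \right)} = \left(489 - c\right) Q + 84 = Q \left(489 - c\right) + 84 = 84 + Q \left(489 - c\right)$)
$\sqrt{\sqrt{-221741 - 74537} + z{\left(-48,-633 \right)}} = \sqrt{\sqrt{-221741 - 74537} + \left(84 + 489 \left(-633\right) - \left(-633\right) \left(-48\right)\right)} = \sqrt{\sqrt{-296278} - 339837} = \sqrt{i \sqrt{296278} - 339837} = \sqrt{-339837 + i \sqrt{296278}}$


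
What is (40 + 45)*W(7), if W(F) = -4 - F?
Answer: -935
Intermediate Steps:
(40 + 45)*W(7) = (40 + 45)*(-4 - 1*7) = 85*(-4 - 7) = 85*(-11) = -935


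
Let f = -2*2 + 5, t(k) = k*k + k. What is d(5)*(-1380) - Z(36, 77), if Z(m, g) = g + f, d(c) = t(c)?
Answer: -41478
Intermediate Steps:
t(k) = k + k**2 (t(k) = k**2 + k = k + k**2)
d(c) = c*(1 + c)
f = 1 (f = -4 + 5 = 1)
Z(m, g) = 1 + g (Z(m, g) = g + 1 = 1 + g)
d(5)*(-1380) - Z(36, 77) = (5*(1 + 5))*(-1380) - (1 + 77) = (5*6)*(-1380) - 1*78 = 30*(-1380) - 78 = -41400 - 78 = -41478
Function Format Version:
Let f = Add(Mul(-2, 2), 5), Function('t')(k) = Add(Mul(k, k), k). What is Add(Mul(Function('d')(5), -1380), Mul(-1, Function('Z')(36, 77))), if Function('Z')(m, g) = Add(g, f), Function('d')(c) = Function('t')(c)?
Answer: -41478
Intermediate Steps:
Function('t')(k) = Add(k, Pow(k, 2)) (Function('t')(k) = Add(Pow(k, 2), k) = Add(k, Pow(k, 2)))
Function('d')(c) = Mul(c, Add(1, c))
f = 1 (f = Add(-4, 5) = 1)
Function('Z')(m, g) = Add(1, g) (Function('Z')(m, g) = Add(g, 1) = Add(1, g))
Add(Mul(Function('d')(5), -1380), Mul(-1, Function('Z')(36, 77))) = Add(Mul(Mul(5, Add(1, 5)), -1380), Mul(-1, Add(1, 77))) = Add(Mul(Mul(5, 6), -1380), Mul(-1, 78)) = Add(Mul(30, -1380), -78) = Add(-41400, -78) = -41478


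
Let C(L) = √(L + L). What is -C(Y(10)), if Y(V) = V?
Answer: -2*√5 ≈ -4.4721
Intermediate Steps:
C(L) = √2*√L (C(L) = √(2*L) = √2*√L)
-C(Y(10)) = -√2*√10 = -2*√5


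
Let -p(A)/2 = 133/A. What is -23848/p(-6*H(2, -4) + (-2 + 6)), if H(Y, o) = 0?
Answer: 47696/133 ≈ 358.62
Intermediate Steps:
p(A) = -266/A
-23848/p(-6*H(2, -4) + (-2 + 6)) = -23848/((-266/(-6*0 + (-2 + 6)))) = -23848/((-266/(0 + 4))) = -23848/((-266/4)) = -23848/((-266*1/4)) = -23848/(-133/2) = -23848*(-2/133) = 47696/133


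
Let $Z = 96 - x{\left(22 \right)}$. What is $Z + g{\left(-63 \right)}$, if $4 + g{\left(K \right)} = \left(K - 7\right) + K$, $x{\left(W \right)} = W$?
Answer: $-63$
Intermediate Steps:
$g{\left(K \right)} = -11 + 2 K$ ($g{\left(K \right)} = -4 + \left(\left(K - 7\right) + K\right) = -4 + \left(\left(-7 + K\right) + K\right) = -4 + \left(-7 + 2 K\right) = -11 + 2 K$)
$Z = 74$ ($Z = 96 - 22 = 74$)
$Z + g{\left(-63 \right)} = 74 + \left(-11 + 2 \left(-63\right)\right) = 74 - 137 = -63$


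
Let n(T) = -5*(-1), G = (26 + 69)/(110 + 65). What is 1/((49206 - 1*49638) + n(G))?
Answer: -1/427 ≈ -0.0023419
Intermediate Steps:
G = 19/35 (G = 95/175 = 95*(1/175) = 19/35 ≈ 0.54286)
n(T) = 5
1/((49206 - 1*49638) + n(G)) = 1/((49206 - 1*49638) + 5) = 1/((49206 - 49638) + 5) = 1/(-432 + 5) = 1/(-427) = -1/427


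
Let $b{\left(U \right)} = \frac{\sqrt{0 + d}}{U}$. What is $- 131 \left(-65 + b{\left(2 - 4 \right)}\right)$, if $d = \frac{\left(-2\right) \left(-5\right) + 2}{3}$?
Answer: $8646$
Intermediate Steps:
$d = 4$ ($d = \left(10 + 2\right) \frac{1}{3} = 12 \cdot \frac{1}{3} = 4$)
$b{\left(U \right)} = \frac{2}{U}$ ($b{\left(U \right)} = \frac{\sqrt{0 + 4}}{U} = \frac{\sqrt{4}}{U} = \frac{2}{U}$)
$- 131 \left(-65 + b{\left(2 - 4 \right)}\right) = - 131 \left(-65 + \frac{2}{2 - 4}\right) = - 131 \left(-65 + \frac{2}{-2}\right) = - 131 \left(-65 + 2 \left(- \frac{1}{2}\right)\right) = - 131 \left(-65 - 1\right) = \left(-131\right) \left(-66\right) = 8646$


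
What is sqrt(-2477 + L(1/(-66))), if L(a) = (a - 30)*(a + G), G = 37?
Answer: I*sqrt(15625433)/66 ≈ 59.892*I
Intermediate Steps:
L(a) = (-30 + a)*(37 + a) (L(a) = (a - 30)*(a + 37) = (-30 + a)*(37 + a))
sqrt(-2477 + L(1/(-66))) = sqrt(-2477 + (-1110 + (1/(-66))**2 + 7/(-66))) = sqrt(-2477 + (-1110 + (-1/66)**2 + 7*(-1/66))) = sqrt(-2477 + (-1110 + 1/4356 - 7/66)) = sqrt(-2477 - 4835621/4356) = sqrt(-15625433/4356) = I*sqrt(15625433)/66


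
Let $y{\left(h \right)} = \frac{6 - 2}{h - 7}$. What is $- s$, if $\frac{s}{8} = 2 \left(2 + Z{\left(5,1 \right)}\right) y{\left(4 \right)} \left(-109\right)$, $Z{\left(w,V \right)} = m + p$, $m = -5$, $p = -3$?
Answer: $13952$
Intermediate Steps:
$y{\left(h \right)} = \frac{4}{-7 + h}$
$Z{\left(w,V \right)} = -8$ ($Z{\left(w,V \right)} = -5 - 3 = -8$)
$s = -13952$ ($s = 8 \cdot 2 \left(2 - 8\right) \frac{4}{-7 + 4} \left(-109\right) = 8 \cdot 2 \left(-6\right) \frac{4}{-3} \left(-109\right) = 8 - 12 \cdot 4 \left(- \frac{1}{3}\right) \left(-109\right) = 8 \left(-12\right) \left(- \frac{4}{3}\right) \left(-109\right) = 8 \cdot 16 \left(-109\right) = 8 \left(-1744\right) = -13952$)
$- s = \left(-1\right) \left(-13952\right) = 13952$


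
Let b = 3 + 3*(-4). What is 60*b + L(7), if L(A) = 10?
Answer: -530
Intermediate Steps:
b = -9 (b = 3 - 12 = -9)
60*b + L(7) = 60*(-9) + 10 = -540 + 10 = -530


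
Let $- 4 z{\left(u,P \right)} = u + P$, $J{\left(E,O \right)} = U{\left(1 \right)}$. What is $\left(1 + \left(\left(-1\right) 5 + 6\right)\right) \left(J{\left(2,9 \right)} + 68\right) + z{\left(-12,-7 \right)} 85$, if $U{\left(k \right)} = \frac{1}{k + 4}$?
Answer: $\frac{10803}{20} \approx 540.15$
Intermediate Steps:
$U{\left(k \right)} = \frac{1}{4 + k}$
$J{\left(E,O \right)} = \frac{1}{5}$ ($J{\left(E,O \right)} = \frac{1}{4 + 1} = \frac{1}{5}$)
$z{\left(u,P \right)} = - \frac{P}{4} - \frac{u}{4}$ ($z{\left(u,P \right)} = - \frac{u + P}{4} = - \frac{P + u}{4} = - \frac{P}{4} - \frac{u}{4}$)
$\left(1 + \left(\left(-1\right) 5 + 6\right)\right) \left(J{\left(2,9 \right)} + 68\right) + z{\left(-12,-7 \right)} 85 = \left(1 + \left(\left(-1\right) 5 + 6\right)\right) \left(\frac{1}{5} + 68\right) + \left(\left(- \frac{1}{4}\right) \left(-7\right) - -3\right) 85 = \left(1 + \left(-5 + 6\right)\right) \frac{341}{5} + \left(\frac{7}{4} + 3\right) 85 = \left(1 + 1\right) \frac{341}{5} + \frac{19}{4} \cdot 85 = 2 \cdot \frac{341}{5} + \frac{1615}{4} = \frac{682}{5} + \frac{1615}{4} = \frac{10803}{20}$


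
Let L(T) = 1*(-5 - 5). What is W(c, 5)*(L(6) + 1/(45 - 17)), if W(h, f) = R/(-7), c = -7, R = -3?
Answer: -837/196 ≈ -4.2704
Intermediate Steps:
L(T) = -10 (L(T) = 1*(-10) = -10)
W(h, f) = 3/7 (W(h, f) = -3/(-7) = -3*(-⅐) = 3/7)
W(c, 5)*(L(6) + 1/(45 - 17)) = 3*(-10 + 1/(45 - 17))/7 = 3*(-10 + 1/28)/7 = (3/7)*(-279/28) = -837/196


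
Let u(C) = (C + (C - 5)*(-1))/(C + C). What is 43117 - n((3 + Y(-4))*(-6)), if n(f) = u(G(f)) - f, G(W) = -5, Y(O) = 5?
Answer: 86139/2 ≈ 43070.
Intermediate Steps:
u(C) = 5/(2*C) (u(C) = (C + (-5 + C)*(-1))/((2*C)) = (C + (5 - C))*(1/(2*C)) = 5*(1/(2*C)) = 5/(2*C))
n(f) = -½ - f (n(f) = (5/2)/(-5) - f = (5/2)*(-⅕) - f = -½ - f)
43117 - n((3 + Y(-4))*(-6)) = 43117 - (-½ - (3 + 5)*(-6)) = 43117 - (-½ - 8*(-6)) = 43117 - (-½ - 1*(-48)) = 43117 - (-½ + 48) = 43117 - 1*95/2 = 43117 - 95/2 = 86139/2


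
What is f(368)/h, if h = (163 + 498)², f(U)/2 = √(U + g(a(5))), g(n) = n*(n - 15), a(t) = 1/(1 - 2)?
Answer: 16*√6/436921 ≈ 8.9700e-5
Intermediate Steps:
a(t) = -1 (a(t) = 1/(-1) = -1)
g(n) = n*(-15 + n)
f(U) = 2*√(16 + U) (f(U) = 2*√(U - (-15 - 1)) = 2*√(U - 1*(-16)) = 2*√(U + 16) = 2*√(16 + U))
h = 436921 (h = 661² = 436921)
f(368)/h = (2*√(16 + 368))/436921 = (2*√384)*(1/436921) = (2*(8*√6))*(1/436921) = (16*√6)*(1/436921) = 16*√6/436921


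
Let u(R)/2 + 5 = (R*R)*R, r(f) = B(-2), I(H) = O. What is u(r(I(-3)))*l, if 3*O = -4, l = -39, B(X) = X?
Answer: 1014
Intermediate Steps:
O = -4/3 (O = (1/3)*(-4) = -4/3 ≈ -1.3333)
I(H) = -4/3
r(f) = -2
u(R) = -10 + 2*R**3 (u(R) = -10 + 2*((R*R)*R) = -10 + 2*(R**2*R) = -10 + 2*R**3)
u(r(I(-3)))*l = (-10 + 2*(-2)**3)*(-39) = (-10 + 2*(-8))*(-39) = (-10 - 16)*(-39) = -26*(-39) = 1014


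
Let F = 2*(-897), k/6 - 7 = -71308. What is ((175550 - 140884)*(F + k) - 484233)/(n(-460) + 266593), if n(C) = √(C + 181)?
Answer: -3970368971292969/71071827928 + 44678993499*I*√31/71071827928 ≈ -55864.0 + 3.5002*I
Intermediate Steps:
k = -427806 (k = 42 + 6*(-71308) = 42 - 427848 = -427806)
F = -1794
n(C) = √(181 + C)
((175550 - 140884)*(F + k) - 484233)/(n(-460) + 266593) = ((175550 - 140884)*(-1794 - 427806) - 484233)/(√(181 - 460) + 266593) = (34666*(-429600) - 484233)/(√(-279) + 266593) = (-14892513600 - 484233)/(3*I*√31 + 266593) = -14892997833/(266593 + 3*I*√31)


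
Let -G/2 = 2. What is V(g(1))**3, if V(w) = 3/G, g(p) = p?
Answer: -27/64 ≈ -0.42188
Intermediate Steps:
G = -4 (G = -2*2 = -4)
V(w) = -3/4 (V(w) = 3/(-4) = 3*(-1/4) = -3/4)
V(g(1))**3 = (-3/4)**3 = -27/64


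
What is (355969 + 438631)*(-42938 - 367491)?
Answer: -326126883400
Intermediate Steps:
(355969 + 438631)*(-42938 - 367491) = 794600*(-410429) = -326126883400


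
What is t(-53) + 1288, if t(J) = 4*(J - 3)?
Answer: 1064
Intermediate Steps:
t(J) = -12 + 4*J (t(J) = 4*(-3 + J) = -12 + 4*J)
t(-53) + 1288 = (-12 + 4*(-53)) + 1288 = (-12 - 212) + 1288 = -224 + 1288 = 1064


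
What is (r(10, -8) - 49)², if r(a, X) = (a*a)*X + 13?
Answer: 698896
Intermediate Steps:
r(a, X) = 13 + X*a² (r(a, X) = a²*X + 13 = X*a² + 13 = 13 + X*a²)
(r(10, -8) - 49)² = ((13 - 8*10²) - 49)² = ((13 - 8*100) - 49)² = ((13 - 800) - 49)² = (-787 - 49)² = (-836)² = 698896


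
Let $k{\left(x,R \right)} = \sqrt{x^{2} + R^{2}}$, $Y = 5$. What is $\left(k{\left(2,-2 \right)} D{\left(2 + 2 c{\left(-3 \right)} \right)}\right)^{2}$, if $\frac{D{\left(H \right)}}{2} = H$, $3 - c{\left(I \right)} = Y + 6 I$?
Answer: $36992$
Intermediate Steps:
$k{\left(x,R \right)} = \sqrt{R^{2} + x^{2}}$
$c{\left(I \right)} = -2 - 6 I$ ($c{\left(I \right)} = 3 - \left(5 + 6 I\right) = -2 - 6 I$)
$D{\left(H \right)} = 2 H$
$\left(k{\left(2,-2 \right)} D{\left(2 + 2 c{\left(-3 \right)} \right)}\right)^{2} = \left(\sqrt{\left(-2\right)^{2} + 2^{2}} \cdot 2 \left(2 + 2 \left(-2 - -18\right)\right)\right)^{2} = \left(\sqrt{4 + 4} \cdot 2 \left(2 + 2 \left(-2 + 18\right)\right)\right)^{2} = \left(\sqrt{8} \cdot 2 \left(2 + 2 \cdot 16\right)\right)^{2} = \left(2 \sqrt{2} \cdot 2 \left(2 + 32\right)\right)^{2} = \left(2 \sqrt{2} \cdot 2 \cdot 34\right)^{2} = \left(2 \sqrt{2} \cdot 68\right)^{2} = \left(136 \sqrt{2}\right)^{2} = 36992$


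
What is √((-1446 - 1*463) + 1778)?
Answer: I*√131 ≈ 11.446*I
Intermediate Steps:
√((-1446 - 1*463) + 1778) = √((-1446 - 463) + 1778) = √(-1909 + 1778) = √(-131) = I*√131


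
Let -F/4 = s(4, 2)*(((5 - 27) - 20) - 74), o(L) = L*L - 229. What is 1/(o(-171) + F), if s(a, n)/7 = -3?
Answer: 1/19268 ≈ 5.1900e-5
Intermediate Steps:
o(L) = -229 + L**2 (o(L) = L**2 - 229 = -229 + L**2)
s(a, n) = -21 (s(a, n) = 7*(-3) = -21)
F = -9744 (F = -(-84)*(((5 - 27) - 20) - 74) = -(-84)*((-22 - 20) - 74) = -(-84)*(-42 - 74) = -(-84)*(-116) = -4*2436 = -9744)
1/(o(-171) + F) = 1/((-229 + (-171)**2) - 9744) = 1/((-229 + 29241) - 9744) = 1/(29012 - 9744) = 1/19268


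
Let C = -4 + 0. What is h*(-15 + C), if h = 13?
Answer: -247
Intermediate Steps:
C = -4
h*(-15 + C) = 13*(-15 - 4) = 13*(-19) = -247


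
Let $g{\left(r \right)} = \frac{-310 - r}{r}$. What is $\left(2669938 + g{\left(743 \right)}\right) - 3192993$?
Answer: $- \frac{388630918}{743} \approx -5.2306 \cdot 10^{5}$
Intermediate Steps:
$g{\left(r \right)} = \frac{-310 - r}{r}$
$\left(2669938 + g{\left(743 \right)}\right) - 3192993 = \left(2669938 + \frac{-310 - 743}{743}\right) - 3192993 = \left(2669938 + \frac{1}{743} \left(-1053\right)\right) - 3192993 = \left(2669938 - \frac{1053}{743}\right) - 3192993 = \frac{1983762881}{743} - 3192993 = - \frac{388630918}{743}$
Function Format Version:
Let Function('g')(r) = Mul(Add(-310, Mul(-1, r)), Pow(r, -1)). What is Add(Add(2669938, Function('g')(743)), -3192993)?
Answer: Rational(-388630918, 743) ≈ -5.2306e+5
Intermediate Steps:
Function('g')(r) = Mul(Pow(r, -1), Add(-310, Mul(-1, r)))
Add(Add(2669938, Function('g')(743)), -3192993) = Add(Add(2669938, Mul(Pow(743, -1), Add(-310, Mul(-1, 743)))), -3192993) = Add(Add(2669938, Mul(Rational(1, 743), Add(-310, -743))), -3192993) = Add(Add(2669938, Mul(Rational(1, 743), -1053)), -3192993) = Add(Add(2669938, Rational(-1053, 743)), -3192993) = Add(Rational(1983762881, 743), -3192993) = Rational(-388630918, 743)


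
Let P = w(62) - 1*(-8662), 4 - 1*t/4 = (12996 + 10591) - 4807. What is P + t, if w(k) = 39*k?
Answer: -64024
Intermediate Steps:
t = -75104 (t = 16 - 4*((12996 + 10591) - 4807) = 16 - 4*(23587 - 4807) = 16 - 4*18780 = 16 - 75120 = -75104)
P = 11080 (P = 39*62 - 1*(-8662) = 2418 + 8662 = 11080)
P + t = 11080 - 75104 = -64024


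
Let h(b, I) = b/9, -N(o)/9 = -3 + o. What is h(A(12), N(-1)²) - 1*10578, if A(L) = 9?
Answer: -10577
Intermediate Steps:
N(o) = 27 - 9*o (N(o) = -9*(-3 + o) = 27 - 9*o)
h(b, I) = b/9 (h(b, I) = b*(⅑) = b/9)
h(A(12), N(-1)²) - 1*10578 = (⅑)*9 - 1*10578 = 1 - 10578 = -10577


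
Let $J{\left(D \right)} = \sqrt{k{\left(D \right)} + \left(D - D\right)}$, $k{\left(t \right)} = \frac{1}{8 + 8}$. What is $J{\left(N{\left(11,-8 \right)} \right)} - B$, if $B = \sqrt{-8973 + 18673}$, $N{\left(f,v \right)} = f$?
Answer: $\frac{1}{4} - 10 \sqrt{97} \approx -98.239$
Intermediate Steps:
$k{\left(t \right)} = \frac{1}{16}$
$B = 10 \sqrt{97}$ ($B = \sqrt{9700} = 10 \sqrt{97} \approx 98.489$)
$J{\left(D \right)} = \frac{1}{4}$ ($J{\left(D \right)} = \sqrt{\frac{1}{16} + \left(D - D\right)} = \sqrt{\frac{1}{16} + 0} = \sqrt{\frac{1}{16}} = \frac{1}{4}$)
$J{\left(N{\left(11,-8 \right)} \right)} - B = \frac{1}{4} - 10 \sqrt{97}$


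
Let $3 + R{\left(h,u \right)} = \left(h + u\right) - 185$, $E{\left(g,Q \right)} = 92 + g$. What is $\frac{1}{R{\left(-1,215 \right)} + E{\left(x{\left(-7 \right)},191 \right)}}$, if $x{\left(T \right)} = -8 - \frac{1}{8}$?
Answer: $\frac{8}{879} \approx 0.0091013$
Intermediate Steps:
$x{\left(T \right)} = - \frac{65}{8}$ ($x{\left(T \right)} = -8 - \frac{1}{8} = - \frac{65}{8}$)
$R{\left(h,u \right)} = -188 + h + u$ ($R{\left(h,u \right)} = -3 - \left(185 - h - u\right) = -3 + \left(-185 + h + u\right) = -188 + h + u$)
$\frac{1}{R{\left(-1,215 \right)} + E{\left(x{\left(-7 \right)},191 \right)}} = \frac{1}{\left(-188 - 1 + 215\right) + \left(92 - \frac{65}{8}\right)} = \frac{1}{26 + \frac{671}{8}} = \frac{1}{\frac{879}{8}} = \frac{8}{879}$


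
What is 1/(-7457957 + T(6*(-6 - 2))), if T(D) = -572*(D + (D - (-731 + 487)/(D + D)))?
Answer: -6/44409547 ≈ -1.3511e-7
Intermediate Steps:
T(D) = -69784/D - 1144*D (T(D) = -572*(D + (D - (-244)/(2*D))) = -572*(D + (D - (-244)*1/(2*D))) = -572*(D + (D - (-122)/D)) = -572*(D + (D + 122/D)) = -572*(2*D + 122/D) = -69784/D - 1144*D)
1/(-7457957 + T(6*(-6 - 2))) = 1/(-7457957 + (-69784*1/(6*(-6 - 2)) - 6864*(-6 - 2))) = 1/(-7457957 + (-69784/(6*(-8)) - 6864*(-8))) = 1/(-7457957 + (-69784/(-48) - 1144*(-48))) = 1/(-7457957 + (-69784*(-1/48) + 54912)) = 1/(-7457957 + (8723/6 + 54912)) = 1/(-7457957 + 338195/6) = 1/(-44409547/6) = -6/44409547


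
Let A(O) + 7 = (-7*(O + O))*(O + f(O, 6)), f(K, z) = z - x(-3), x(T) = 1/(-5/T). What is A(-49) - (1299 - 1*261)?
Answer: -154773/5 ≈ -30955.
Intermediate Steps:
x(T) = -T/5
f(K, z) = -⅗ + z (f(K, z) = z - (-1)*(-3)/5 = z - 1*⅗ = z - ⅗ = -⅗ + z)
A(O) = -7 - 14*O*(27/5 + O) (A(O) = -7 + (-7*(O + O))*(O + (-⅗ + 6)) = -7 + (-14*O)*(O + 27/5) = -7 + (-14*O)*(27/5 + O) = -7 - 14*O*(27/5 + O))
A(-49) - (1299 - 1*261) = (-7 - 14*(-49)² - 378/5*(-49)) - (1299 - 1*261) = (-7 - 14*2401 + 18522/5) - (1299 - 261) = (-7 - 33614 + 18522/5) - 1*1038 = -149583/5 - 1038 = -154773/5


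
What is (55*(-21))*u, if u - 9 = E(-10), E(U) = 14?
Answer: -26565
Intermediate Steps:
u = 23 (u = 9 + 14 = 23)
(55*(-21))*u = (55*(-21))*23 = -1155*23 = -26565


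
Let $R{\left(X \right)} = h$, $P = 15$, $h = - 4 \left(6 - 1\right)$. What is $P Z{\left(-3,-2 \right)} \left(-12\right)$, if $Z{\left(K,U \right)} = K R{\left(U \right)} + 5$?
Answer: $-11700$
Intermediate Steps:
$h = -20$ ($h = \left(-4\right) 5 = -20$)
$R{\left(X \right)} = -20$
$Z{\left(K,U \right)} = 5 - 20 K$ ($Z{\left(K,U \right)} = K \left(-20\right) + 5 = - 20 K + 5 = 5 - 20 K$)
$P Z{\left(-3,-2 \right)} \left(-12\right) = 15 \left(5 - -60\right) \left(-12\right) = 15 \left(5 + 60\right) \left(-12\right) = 15 \cdot 65 \left(-12\right) = 975 \left(-12\right) = -11700$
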